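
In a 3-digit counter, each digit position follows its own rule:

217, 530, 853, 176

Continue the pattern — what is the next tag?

First digit — +3 each step, mod 10: 2, 5, 8, 1 → 4.
Second digit goes 1, 3, 5, 7 → 9 (+2 each step, mod 10).
Third digit: +3 each step, mod 10, so 7, 0, 3, 6 → 9.
Putting it together: 499.

499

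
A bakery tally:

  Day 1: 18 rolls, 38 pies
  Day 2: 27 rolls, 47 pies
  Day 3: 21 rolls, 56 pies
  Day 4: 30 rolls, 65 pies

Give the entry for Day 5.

24 rolls, 74 pies

Rolls — alternating steps +9, −6, +9, −6, …: 18, 27, 21, 30 → 24.
Pies — +9 each step: 38, 47, 56, 65 → 74.
So the next row is 24 rolls, 74 pies.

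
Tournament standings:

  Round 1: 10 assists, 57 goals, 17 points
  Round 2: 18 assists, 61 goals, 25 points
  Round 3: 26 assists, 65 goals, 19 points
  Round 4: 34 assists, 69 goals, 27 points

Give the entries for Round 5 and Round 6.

42 assists, 73 goals, 21 points; 50 assists, 77 goals, 29 points

Assists: +8 each step, so 10, 18, 26, 34 → 42 → 50.
For the goals, +4 each step: 57, 61, 65, 69 → 73 → 77.
Points: alternating steps +8, −6, +8, −6, …; 17, 25, 19, 27 → 21 → 29.
Putting the parts together: 42 assists, 73 goals, 21 points and then 50 assists, 77 goals, 29 points.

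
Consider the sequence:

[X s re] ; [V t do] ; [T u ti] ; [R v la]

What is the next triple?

[P w sol]

First letter goes X, V, T, R → P (letters move back 2 places in the alphabet).
Second letter — letters move forward 1 place in the alphabet: s, t, u, v → w.
For the note, runs backward through the solfège scale do→ti: re, do, ti, la → sol.
Putting it together: [P w sol].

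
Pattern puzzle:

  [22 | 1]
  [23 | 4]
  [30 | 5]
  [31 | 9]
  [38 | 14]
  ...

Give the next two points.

First entry: alternating steps +1, +7, +1, +7, …; 22, 23, 30, 31, 38 → 39 → 46.
Second entry goes 1, 4, 5, 9, 14 → 23 → 37 (each term is the sum of the two before it).
So the next two points are [39 | 23] and [46 | 37].

[39 | 23], [46 | 37]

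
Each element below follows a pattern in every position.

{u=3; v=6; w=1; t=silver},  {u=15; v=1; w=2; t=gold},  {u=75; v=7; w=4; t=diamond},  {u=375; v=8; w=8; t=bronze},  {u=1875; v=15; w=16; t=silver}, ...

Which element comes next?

U: 3, 15, 75, 375, 1875 → 9375 (×5 each step).
V — each term is the sum of the two before it: 6, 1, 7, 8, 15 → 23.
W: ×2 each step; 1, 2, 4, 8, 16 → 32.
For the t, repeats silver → gold → diamond → bronze: silver, gold, diamond, bronze, silver → gold.
Combining the parts gives {u=9375; v=23; w=32; t=gold}.

{u=9375; v=23; w=32; t=gold}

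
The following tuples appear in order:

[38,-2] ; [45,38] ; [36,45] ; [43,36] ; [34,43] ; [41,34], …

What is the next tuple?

[32,41]

For the first component, alternating steps +7, −9, +7, −9, …: 38, 45, 36, 43, 34, 41 → 32.
Second component goes -2, 38, 45, 36, 43, 34 → 41 (always the previous value of the first component).
So the next tuple is [32,41].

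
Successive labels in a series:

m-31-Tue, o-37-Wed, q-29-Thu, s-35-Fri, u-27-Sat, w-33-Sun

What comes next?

Letter goes m, o, q, s, u, w → y (letters move forward 2 places in the alphabet).
Second component: alternating steps +6, −8, +6, −8, …; 31, 37, 29, 35, 27, 33 → 25.
Day — runs through the weekdays Mon→Sun: Tue, Wed, Thu, Fri, Sat, Sun → Mon.
So the next label is y-25-Mon.

y-25-Mon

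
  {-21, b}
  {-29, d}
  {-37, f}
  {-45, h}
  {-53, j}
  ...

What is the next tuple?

For the first entry, −8 each step: -21, -29, -37, -45, -53 → -61.
Letter goes b, d, f, h, j → l (letters move forward 2 places in the alphabet).
Putting it together: {-61, l}.

{-61, l}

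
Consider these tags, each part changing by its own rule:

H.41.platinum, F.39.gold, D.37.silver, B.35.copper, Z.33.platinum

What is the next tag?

Letter goes H, F, D, B, Z → X (letters move back 2 places in the alphabet, wrapping A→Z).
For the second component, −2 each step: 41, 39, 37, 35, 33 → 31.
Metal: platinum, gold, silver, copper, platinum → gold (repeats platinum → gold → silver → copper).
So the next tag is X.31.gold.

X.31.gold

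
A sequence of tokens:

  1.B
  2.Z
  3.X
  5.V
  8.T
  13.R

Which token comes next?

First component goes 1, 2, 3, 5, 8, 13 → 21 (each term is the sum of the two before it).
For the letter, letters move back 2 places in the alphabet, wrapping A→Z: B, Z, X, V, T, R → P.
So the next token is 21.P.

21.P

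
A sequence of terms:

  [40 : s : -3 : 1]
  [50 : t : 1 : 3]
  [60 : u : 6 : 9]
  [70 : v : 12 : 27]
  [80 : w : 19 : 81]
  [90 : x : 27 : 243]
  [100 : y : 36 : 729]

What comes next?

For the first component, +10 each step: 40, 50, 60, 70, 80, 90, 100 → 110.
Letter — letters move forward 1 place in the alphabet: s, t, u, v, w, x, y → z.
Third component: -3, 1, 6, 12, 19, 27, 36 → 46 (differences are 4, 5, 6, … (increasing by 1 each time)).
Fourth component: ×3 each step, so 1, 3, 9, 27, 81, 243, 729 → 2187.
So the next term is [110 : z : 46 : 2187].

[110 : z : 46 : 2187]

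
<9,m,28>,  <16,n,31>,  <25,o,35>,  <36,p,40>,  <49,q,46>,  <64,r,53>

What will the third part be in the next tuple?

61

Third part goes 28, 31, 35, 40, 46, 53 → 61 (differences are 3, 4, 5, … (increasing by 1 each time)).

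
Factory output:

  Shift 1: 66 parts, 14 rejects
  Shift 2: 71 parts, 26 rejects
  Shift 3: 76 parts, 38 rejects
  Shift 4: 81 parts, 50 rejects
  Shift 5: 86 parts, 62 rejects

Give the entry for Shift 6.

Parts goes 66, 71, 76, 81, 86 → 91 (+5 each step).
Rejects: 14, 26, 38, 50, 62 → 74 (+12 each step).
Combining the parts gives 91 parts, 74 rejects.

91 parts, 74 rejects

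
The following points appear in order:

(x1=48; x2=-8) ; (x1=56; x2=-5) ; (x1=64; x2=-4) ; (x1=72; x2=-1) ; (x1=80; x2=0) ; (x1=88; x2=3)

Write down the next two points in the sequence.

X1: +8 each step; 48, 56, 64, 72, 80, 88 → 96 → 104.
X2: alternating steps +3, +1, +3, +1, …, so -8, -5, -4, -1, 0, 3 → 4 → 7.
Putting the parts together: (x1=96; x2=4) and then (x1=104; x2=7).

(x1=96; x2=4), (x1=104; x2=7)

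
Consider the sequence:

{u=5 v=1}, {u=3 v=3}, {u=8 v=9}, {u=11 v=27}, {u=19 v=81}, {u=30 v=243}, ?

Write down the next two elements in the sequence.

{u=49 v=729}, {u=79 v=2187}

U: each term is the sum of the two before it; 5, 3, 8, 11, 19, 30 → 49 → 79.
V goes 1, 3, 9, 27, 81, 243 → 729 → 2187 (×3 each step).
Putting the parts together: {u=49 v=729} and then {u=79 v=2187}.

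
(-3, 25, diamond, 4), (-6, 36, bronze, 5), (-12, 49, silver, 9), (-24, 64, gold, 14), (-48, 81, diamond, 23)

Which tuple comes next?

(-96, 100, bronze, 37)

First component goes -3, -6, -12, -24, -48 → -96 (×2 each step).
Second component goes 25, 36, 49, 64, 81 → 100 (perfect squares: 5², 6², 7², …).
Rank: repeats diamond → bronze → silver → gold; diamond, bronze, silver, gold, diamond → bronze.
Fourth component goes 4, 5, 9, 14, 23 → 37 (each term is the sum of the two before it).
Putting it together: (-96, 100, bronze, 37).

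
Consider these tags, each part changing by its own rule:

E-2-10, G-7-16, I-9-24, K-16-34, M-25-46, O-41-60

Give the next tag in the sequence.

Q-66-76

Letter: letters move forward 2 places in the alphabet, so E, G, I, K, M, O → Q.
Second component: each term is the sum of the two before it; 2, 7, 9, 16, 25, 41 → 66.
Third component goes 10, 16, 24, 34, 46, 60 → 76 (differences are 6, 8, 10, … (increasing by 2 each time)).
Combining the parts gives Q-66-76.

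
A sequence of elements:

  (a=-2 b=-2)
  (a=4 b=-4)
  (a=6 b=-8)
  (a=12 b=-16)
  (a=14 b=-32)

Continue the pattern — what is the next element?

(a=20 b=-64)

A — alternating steps +6, +2, +6, +2, …: -2, 4, 6, 12, 14 → 20.
B goes -2, -4, -8, -16, -32 → -64 (×2 each step).
Combining the parts gives (a=20 b=-64).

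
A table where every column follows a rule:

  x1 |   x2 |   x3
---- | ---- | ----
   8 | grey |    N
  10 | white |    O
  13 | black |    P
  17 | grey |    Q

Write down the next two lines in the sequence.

For the column x1, differences are 2, 3, 4, … (increasing by 1 each time): 8, 10, 13, 17 → 22 → 28.
Column x2: repeats grey → white → black, so grey, white, black, grey → white → black.
Column x3: letters move forward 1 place in the alphabet, so N, O, P, Q → R → S.
Putting the parts together: 22  white  R and then 28  black  S.

22  white  R; 28  black  S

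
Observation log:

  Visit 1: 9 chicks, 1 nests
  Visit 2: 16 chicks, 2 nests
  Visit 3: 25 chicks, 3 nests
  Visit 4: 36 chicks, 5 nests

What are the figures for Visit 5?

Chicks: perfect squares: 3², 4², 5², …, so 9, 16, 25, 36 → 49.
Nests goes 1, 2, 3, 5 → 8 (each term is the sum of the two before it).
Combining the parts gives 49 chicks, 8 nests.

49 chicks, 8 nests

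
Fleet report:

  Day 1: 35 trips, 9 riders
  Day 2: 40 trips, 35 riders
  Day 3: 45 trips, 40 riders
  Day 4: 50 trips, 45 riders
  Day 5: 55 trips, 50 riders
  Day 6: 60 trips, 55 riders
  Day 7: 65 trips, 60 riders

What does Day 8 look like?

70 trips, 65 riders

Trips: +5 each step, so 35, 40, 45, 50, 55, 60, 65 → 70.
Riders goes 9, 35, 40, 45, 50, 55, 60 → 65 (always the previous value of the trips).
Putting it together: 70 trips, 65 riders.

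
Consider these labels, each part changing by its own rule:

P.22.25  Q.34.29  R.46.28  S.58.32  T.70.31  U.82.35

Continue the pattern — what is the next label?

Letter — letters move forward 1 place in the alphabet: P, Q, R, S, T, U → V.
Second component — +12 each step: 22, 34, 46, 58, 70, 82 → 94.
Third component: alternating steps +4, −1, +4, −1, …, so 25, 29, 28, 32, 31, 35 → 34.
Putting it together: V.94.34.

V.94.34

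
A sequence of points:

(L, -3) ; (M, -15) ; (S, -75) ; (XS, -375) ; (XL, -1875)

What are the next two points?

Size: runs backward through clothing sizes XS→XL; L, M, S, XS, XL → L → M.
Second entry — ×5 each step: -3, -15, -75, -375, -1875 → -9375 → -46875.
Putting the parts together: (L, -9375) and then (M, -46875).

(L, -9375), (M, -46875)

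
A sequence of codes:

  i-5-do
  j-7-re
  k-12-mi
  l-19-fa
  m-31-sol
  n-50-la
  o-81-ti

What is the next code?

For the letter, letters move forward 1 place in the alphabet: i, j, k, l, m, n, o → p.
For the second component, each term is the sum of the two before it: 5, 7, 12, 19, 31, 50, 81 → 131.
Note: runs through the solfège scale do→ti; do, re, mi, fa, sol, la, ti → do.
Combining the parts gives p-131-do.

p-131-do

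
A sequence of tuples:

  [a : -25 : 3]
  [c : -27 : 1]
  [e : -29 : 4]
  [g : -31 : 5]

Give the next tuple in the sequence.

[i : -33 : 9]

For the letter, letters move forward 2 places in the alphabet: a, c, e, g → i.
Second slot: −2 each step, so -25, -27, -29, -31 → -33.
For the third slot, each term is the sum of the two before it: 3, 1, 4, 5 → 9.
So the next tuple is [i : -33 : 9].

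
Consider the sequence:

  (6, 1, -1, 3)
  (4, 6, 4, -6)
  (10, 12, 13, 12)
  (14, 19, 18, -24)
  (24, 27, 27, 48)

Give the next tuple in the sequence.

First slot: each term is the sum of the two before it, so 6, 4, 10, 14, 24 → 38.
Second slot: differences are 5, 6, 7, … (increasing by 1 each time); 1, 6, 12, 19, 27 → 36.
Third slot: alternating steps +5, +9, +5, +9, …; -1, 4, 13, 18, 27 → 32.
Fourth slot: 3, -6, 12, -24, 48 → -96 (×(-2) each step).
Putting it together: (38, 36, 32, -96).

(38, 36, 32, -96)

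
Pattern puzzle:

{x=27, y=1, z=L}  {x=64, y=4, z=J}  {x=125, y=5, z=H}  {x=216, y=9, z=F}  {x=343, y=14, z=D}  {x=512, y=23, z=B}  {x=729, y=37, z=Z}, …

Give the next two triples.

{x=1000, y=60, z=X}, {x=1331, y=97, z=V}

X: perfect cubes: 3³, 4³, 5³, …, so 27, 64, 125, 216, 343, 512, 729 → 1000 → 1331.
For the y, each term is the sum of the two before it: 1, 4, 5, 9, 14, 23, 37 → 60 → 97.
Z: L, J, H, F, D, B, Z → X → V (letters move back 2 places in the alphabet, wrapping A→Z).
Putting the parts together: {x=1000, y=60, z=X} and then {x=1331, y=97, z=V}.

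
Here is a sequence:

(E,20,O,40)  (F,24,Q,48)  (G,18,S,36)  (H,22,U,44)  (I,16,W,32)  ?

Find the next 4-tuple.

For the first letter, letters move forward 1 place in the alphabet: E, F, G, H, I → J.
Second value: alternating steps +4, −6, +4, −6, …; 20, 24, 18, 22, 16 → 20.
Second letter: letters move forward 2 places in the alphabet; O, Q, S, U, W → Y.
Fourth value goes 40, 48, 36, 44, 32 → 40 (always 2 × the second value).
So the next 4-tuple is (J,20,Y,40).

(J,20,Y,40)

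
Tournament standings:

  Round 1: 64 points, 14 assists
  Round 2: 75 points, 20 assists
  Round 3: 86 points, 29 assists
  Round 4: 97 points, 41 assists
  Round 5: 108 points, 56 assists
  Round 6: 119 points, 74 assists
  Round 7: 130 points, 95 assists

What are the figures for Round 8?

Points: 64, 75, 86, 97, 108, 119, 130 → 141 (+11 each step).
Assists — differences are 6, 9, 12, … (increasing by 3 each time): 14, 20, 29, 41, 56, 74, 95 → 119.
Putting it together: 141 points, 119 assists.

141 points, 119 assists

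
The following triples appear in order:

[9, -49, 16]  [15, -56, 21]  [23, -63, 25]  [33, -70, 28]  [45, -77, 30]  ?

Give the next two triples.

[59, -84, 31], [75, -91, 31]

First component: 9, 15, 23, 33, 45 → 59 → 75 (differences are 6, 8, 10, … (increasing by 2 each time)).
Second component goes -49, -56, -63, -70, -77 → -84 → -91 (−7 each step).
Third component: differences are 5, 4, 3, … (decreasing by 1 each time), so 16, 21, 25, 28, 30 → 31 → 31.
Putting the parts together: [59, -84, 31] and then [75, -91, 31].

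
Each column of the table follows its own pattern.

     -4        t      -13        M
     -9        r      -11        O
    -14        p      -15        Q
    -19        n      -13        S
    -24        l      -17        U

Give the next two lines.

-29  j  -15  W; -34  h  -19  Y

First component: -4, -9, -14, -19, -24 → -29 → -34 (−5 each step).
First letter: letters move back 2 places in the alphabet; t, r, p, n, l → j → h.
For the third component, alternating steps +2, −4, +2, −4, …: -13, -11, -15, -13, -17 → -15 → -19.
Second letter: M, O, Q, S, U → W → Y (letters move forward 2 places in the alphabet).
So the next two lines are -29  j  -15  W and -34  h  -19  Y.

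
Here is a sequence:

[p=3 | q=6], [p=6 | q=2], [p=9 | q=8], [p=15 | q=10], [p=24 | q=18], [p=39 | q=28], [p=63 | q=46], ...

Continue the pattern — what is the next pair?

[p=102 | q=74]

P goes 3, 6, 9, 15, 24, 39, 63 → 102 (each term is the sum of the two before it).
Q — each term is the sum of the two before it: 6, 2, 8, 10, 18, 28, 46 → 74.
Combining the parts gives [p=102 | q=74].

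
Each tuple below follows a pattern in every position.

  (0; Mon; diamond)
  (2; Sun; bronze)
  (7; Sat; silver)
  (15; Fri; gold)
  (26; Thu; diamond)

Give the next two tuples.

First value — differences are 2, 5, 8, … (increasing by 3 each time): 0, 2, 7, 15, 26 → 40 → 57.
Day: runs backward through the weekdays Mon→Sun; Mon, Sun, Sat, Fri, Thu → Wed → Tue.
Rank — repeats diamond → bronze → silver → gold: diamond, bronze, silver, gold, diamond → bronze → silver.
So the next two tuples are (40; Wed; bronze) and (57; Tue; silver).

(40; Wed; bronze), (57; Tue; silver)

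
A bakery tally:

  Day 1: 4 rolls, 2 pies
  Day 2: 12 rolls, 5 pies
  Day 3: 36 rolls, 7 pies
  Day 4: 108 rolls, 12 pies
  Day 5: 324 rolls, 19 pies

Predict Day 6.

972 rolls, 31 pies

For the rolls, ×3 each step: 4, 12, 36, 108, 324 → 972.
Pies goes 2, 5, 7, 12, 19 → 31 (each term is the sum of the two before it).
Combining the parts gives 972 rolls, 31 pies.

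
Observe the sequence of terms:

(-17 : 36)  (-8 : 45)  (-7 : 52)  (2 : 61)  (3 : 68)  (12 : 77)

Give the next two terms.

First component: alternating steps +9, +1, +9, +1, …, so -17, -8, -7, 2, 3, 12 → 13 → 22.
Second component: alternating steps +9, +7, +9, +7, …; 36, 45, 52, 61, 68, 77 → 84 → 93.
So the next two terms are (13 : 84) and (22 : 93).

(13 : 84), (22 : 93)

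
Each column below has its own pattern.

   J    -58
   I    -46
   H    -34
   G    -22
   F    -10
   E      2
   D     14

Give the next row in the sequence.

C  26

Letter — letters move back 1 place in the alphabet: J, I, H, G, F, E, D → C.
Second component — +12 each step: -58, -46, -34, -22, -10, 2, 14 → 26.
So the next row is C  26.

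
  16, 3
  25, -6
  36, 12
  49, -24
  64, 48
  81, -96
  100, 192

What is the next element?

121, -384

First slot: perfect squares: 4², 5², 6², …; 16, 25, 36, 49, 64, 81, 100 → 121.
Second slot: ×(-2) each step; 3, -6, 12, -24, 48, -96, 192 → -384.
Combining the parts gives 121, -384.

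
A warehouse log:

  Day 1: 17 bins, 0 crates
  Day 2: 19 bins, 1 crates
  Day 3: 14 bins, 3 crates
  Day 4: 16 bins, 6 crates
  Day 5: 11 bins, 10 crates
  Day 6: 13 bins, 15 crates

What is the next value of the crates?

21

Crates: differences are 1, 2, 3, … (increasing by 1 each time), so 0, 1, 3, 6, 10, 15 → 21.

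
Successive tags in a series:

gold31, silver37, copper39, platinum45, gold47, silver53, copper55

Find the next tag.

Metal: repeats gold → silver → copper → platinum, so gold, silver, copper, platinum, gold, silver, copper → platinum.
Second component: alternating steps +6, +2, +6, +2, …; 31, 37, 39, 45, 47, 53, 55 → 61.
Combining the parts gives platinum61.

platinum61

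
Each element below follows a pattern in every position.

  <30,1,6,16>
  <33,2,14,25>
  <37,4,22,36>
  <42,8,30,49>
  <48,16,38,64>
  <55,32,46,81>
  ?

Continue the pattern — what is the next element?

First component: differences are 3, 4, 5, … (increasing by 1 each time), so 30, 33, 37, 42, 48, 55 → 63.
Second component: 1, 2, 4, 8, 16, 32 → 64 (×2 each step).
Third component: 6, 14, 22, 30, 38, 46 → 54 (+8 each step).
For the fourth component, perfect squares: 4², 5², 6², …: 16, 25, 36, 49, 64, 81 → 100.
Putting it together: <63,64,54,100>.

<63,64,54,100>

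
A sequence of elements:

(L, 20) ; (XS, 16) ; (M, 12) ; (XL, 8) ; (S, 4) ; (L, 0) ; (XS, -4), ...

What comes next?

Size — repeats L → XS → M → XL → S: L, XS, M, XL, S, L, XS → M.
Second value: 20, 16, 12, 8, 4, 0, -4 → -8 (−4 each step).
Putting it together: (M, -8).

(M, -8)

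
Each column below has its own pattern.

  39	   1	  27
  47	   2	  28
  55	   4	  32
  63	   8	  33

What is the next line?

71  16  37

First component: +8 each step, so 39, 47, 55, 63 → 71.
Second component: ×2 each step, so 1, 2, 4, 8 → 16.
Third component: alternating steps +1, +4, +1, +4, …; 27, 28, 32, 33 → 37.
Combining the parts gives 71  16  37.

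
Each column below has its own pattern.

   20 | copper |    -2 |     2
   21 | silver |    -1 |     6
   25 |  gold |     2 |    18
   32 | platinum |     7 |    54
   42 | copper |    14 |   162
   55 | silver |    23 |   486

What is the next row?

First component: differences are 1, 4, 7, … (increasing by 3 each time); 20, 21, 25, 32, 42, 55 → 71.
Metal: copper, silver, gold, platinum, copper, silver → gold (repeats copper → silver → gold → platinum).
Third component goes -2, -1, 2, 7, 14, 23 → 34 (differences are 1, 3, 5, … (increasing by 2 each time)).
Fourth component: ×3 each step; 2, 6, 18, 54, 162, 486 → 1458.
Putting it together: 71  gold  34  1458.

71  gold  34  1458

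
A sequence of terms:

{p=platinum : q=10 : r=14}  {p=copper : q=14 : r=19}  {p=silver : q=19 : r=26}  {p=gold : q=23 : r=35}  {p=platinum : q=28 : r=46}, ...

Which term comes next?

{p=copper : q=32 : r=59}

P — repeats platinum → copper → silver → gold: platinum, copper, silver, gold, platinum → copper.
Q: 10, 14, 19, 23, 28 → 32 (alternating steps +4, +5, +4, +5, …).
R goes 14, 19, 26, 35, 46 → 59 (differences are 5, 7, 9, … (increasing by 2 each time)).
Combining the parts gives {p=copper : q=32 : r=59}.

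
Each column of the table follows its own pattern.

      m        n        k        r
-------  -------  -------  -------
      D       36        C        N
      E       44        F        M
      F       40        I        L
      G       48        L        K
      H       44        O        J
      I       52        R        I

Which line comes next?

J  48  U  H

Column m: D, E, F, G, H, I → J (letters move forward 1 place in the alphabet).
Column n: 36, 44, 40, 48, 44, 52 → 48 (alternating steps +8, −4, +8, −4, …).
Column k: C, F, I, L, O, R → U (letters move forward 3 places in the alphabet).
Column r goes N, M, L, K, J, I → H (letters move back 1 place in the alphabet).
So the next line is J  48  U  H.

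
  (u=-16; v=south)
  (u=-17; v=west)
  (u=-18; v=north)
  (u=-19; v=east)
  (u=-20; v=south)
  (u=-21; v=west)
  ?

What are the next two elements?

(u=-22; v=north), (u=-23; v=east)

U goes -16, -17, -18, -19, -20, -21 → -22 → -23 (−1 each step).
V — repeats south → west → north → east: south, west, north, east, south, west → north → east.
Putting the parts together: (u=-22; v=north) and then (u=-23; v=east).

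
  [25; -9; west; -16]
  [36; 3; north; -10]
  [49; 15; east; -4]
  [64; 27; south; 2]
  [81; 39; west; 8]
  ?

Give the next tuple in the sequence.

First entry: 25, 36, 49, 64, 81 → 100 (perfect squares: 5², 6², 7², …).
For the second entry, +12 each step: -9, 3, 15, 27, 39 → 51.
Direction — repeats west → north → east → south: west, north, east, south, west → north.
Fourth entry: -16, -10, -4, 2, 8 → 14 (+6 each step).
Combining the parts gives [100; 51; north; 14].

[100; 51; north; 14]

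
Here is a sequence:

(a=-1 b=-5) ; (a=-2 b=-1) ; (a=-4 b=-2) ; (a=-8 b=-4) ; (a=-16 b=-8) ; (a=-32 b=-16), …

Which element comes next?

(a=-64 b=-32)

A goes -1, -2, -4, -8, -16, -32 → -64 (×2 each step).
B goes -5, -1, -2, -4, -8, -16 → -32 (always the previous value of the a).
So the next element is (a=-64 b=-32).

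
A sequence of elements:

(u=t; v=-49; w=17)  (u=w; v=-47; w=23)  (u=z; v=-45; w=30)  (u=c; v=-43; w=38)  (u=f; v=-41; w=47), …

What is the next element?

U — letters move forward 3 places in the alphabet, wrapping Z→A: t, w, z, c, f → i.
V — +2 each step: -49, -47, -45, -43, -41 → -39.
W: differences are 6, 7, 8, … (increasing by 1 each time); 17, 23, 30, 38, 47 → 57.
Putting it together: (u=i; v=-39; w=57).

(u=i; v=-39; w=57)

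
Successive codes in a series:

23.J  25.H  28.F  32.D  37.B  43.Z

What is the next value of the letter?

Letter: J, H, F, D, B, Z → X (letters move back 2 places in the alphabet, wrapping A→Z).

X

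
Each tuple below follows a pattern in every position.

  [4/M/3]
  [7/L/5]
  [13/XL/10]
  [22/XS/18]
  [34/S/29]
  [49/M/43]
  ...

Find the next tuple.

[67/L/60]

First slot: differences are 3, 6, 9, … (increasing by 3 each time); 4, 7, 13, 22, 34, 49 → 67.
Size: M, L, XL, XS, S, M → L (repeats M → L → XL → XS → S).
Third slot: 3, 5, 10, 18, 29, 43 → 60 (differences are 2, 5, 8, … (increasing by 3 each time)).
So the next tuple is [67/L/60].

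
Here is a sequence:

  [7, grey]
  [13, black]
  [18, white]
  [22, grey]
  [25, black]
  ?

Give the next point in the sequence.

First value — differences are 6, 5, 4, … (decreasing by 1 each time): 7, 13, 18, 22, 25 → 27.
For the shade, repeats grey → black → white: grey, black, white, grey, black → white.
Putting it together: [27, white].

[27, white]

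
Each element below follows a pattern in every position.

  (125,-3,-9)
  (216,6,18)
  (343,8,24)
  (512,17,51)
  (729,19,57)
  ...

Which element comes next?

(1000,28,84)

First value: perfect cubes: 5³, 6³, 7³, …; 125, 216, 343, 512, 729 → 1000.
For the second value, alternating steps +9, +2, +9, +2, …: -3, 6, 8, 17, 19 → 28.
Third value goes -9, 18, 24, 51, 57 → 84 (always 3 × the second value).
Combining the parts gives (1000,28,84).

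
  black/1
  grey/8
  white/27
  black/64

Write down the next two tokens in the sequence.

grey/125 then white/216

Shade: black, grey, white, black → grey → white (repeats black → grey → white).
Second component — perfect cubes: 1³, 2³, 3³, …: 1, 8, 27, 64 → 125 → 216.
Putting the parts together: grey/125 and then white/216.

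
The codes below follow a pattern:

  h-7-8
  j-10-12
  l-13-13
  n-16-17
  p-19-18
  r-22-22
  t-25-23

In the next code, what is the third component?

27

Third component: alternating steps +4, +1, +4, +1, …; 8, 12, 13, 17, 18, 22, 23 → 27.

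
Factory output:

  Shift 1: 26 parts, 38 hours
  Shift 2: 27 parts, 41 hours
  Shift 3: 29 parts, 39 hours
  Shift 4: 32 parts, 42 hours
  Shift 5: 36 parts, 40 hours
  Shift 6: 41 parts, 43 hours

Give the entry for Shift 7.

Parts — differences are 1, 2, 3, … (increasing by 1 each time): 26, 27, 29, 32, 36, 41 → 47.
Hours: alternating steps +3, −2, +3, −2, …, so 38, 41, 39, 42, 40, 43 → 41.
Putting it together: 47 parts, 41 hours.

47 parts, 41 hours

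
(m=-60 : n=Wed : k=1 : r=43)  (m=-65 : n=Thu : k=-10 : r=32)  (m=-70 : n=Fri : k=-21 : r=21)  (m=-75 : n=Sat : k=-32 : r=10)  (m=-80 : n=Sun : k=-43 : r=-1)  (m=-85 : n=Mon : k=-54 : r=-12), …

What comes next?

(m=-90 : n=Tue : k=-65 : r=-23)

M: −5 each step, so -60, -65, -70, -75, -80, -85 → -90.
N: runs through the weekdays Mon→Sun; Wed, Thu, Fri, Sat, Sun, Mon → Tue.
K goes 1, -10, -21, -32, -43, -54 → -65 (−11 each step).
R goes 43, 32, 21, 10, -1, -12 → -23 (−11 each step).
Putting it together: (m=-90 : n=Tue : k=-65 : r=-23).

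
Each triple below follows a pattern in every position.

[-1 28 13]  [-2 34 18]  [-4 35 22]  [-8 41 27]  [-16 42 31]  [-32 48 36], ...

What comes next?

First slot: -1, -2, -4, -8, -16, -32 → -64 (×2 each step).
Second slot: alternating steps +6, +1, +6, +1, …; 28, 34, 35, 41, 42, 48 → 49.
For the third slot, alternating steps +5, +4, +5, +4, …: 13, 18, 22, 27, 31, 36 → 40.
Putting it together: [-64 49 40].

[-64 49 40]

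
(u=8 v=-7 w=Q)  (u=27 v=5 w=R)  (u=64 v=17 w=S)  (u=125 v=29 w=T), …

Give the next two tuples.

(u=216 v=41 w=U), (u=343 v=53 w=V)

For the u, perfect cubes: 2³, 3³, 4³, …: 8, 27, 64, 125 → 216 → 343.
V goes -7, 5, 17, 29 → 41 → 53 (+12 each step).
W: letters move forward 1 place in the alphabet; Q, R, S, T → U → V.
Putting the parts together: (u=216 v=41 w=U) and then (u=343 v=53 w=V).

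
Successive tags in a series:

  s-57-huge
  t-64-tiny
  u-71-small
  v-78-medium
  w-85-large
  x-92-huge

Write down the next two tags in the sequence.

y-99-tiny, z-106-small

Letter: letters move forward 1 place in the alphabet, so s, t, u, v, w, x → y → z.
Second component goes 57, 64, 71, 78, 85, 92 → 99 → 106 (+7 each step).
Size: repeats huge → tiny → small → medium → large, so huge, tiny, small, medium, large, huge → tiny → small.
So the next two tags are y-99-tiny and z-106-small.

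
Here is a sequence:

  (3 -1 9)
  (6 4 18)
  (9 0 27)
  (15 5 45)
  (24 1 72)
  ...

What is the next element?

First entry: each term is the sum of the two before it; 3, 6, 9, 15, 24 → 39.
Second entry: alternating steps +5, −4, +5, −4, …, so -1, 4, 0, 5, 1 → 6.
Third entry: always 3 × the first entry, so 9, 18, 27, 45, 72 → 117.
Combining the parts gives (39 6 117).

(39 6 117)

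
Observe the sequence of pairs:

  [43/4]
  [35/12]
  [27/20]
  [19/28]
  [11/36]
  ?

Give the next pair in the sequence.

First entry: −8 each step; 43, 35, 27, 19, 11 → 3.
Second entry goes 4, 12, 20, 28, 36 → 44 (+8 each step).
So the next pair is [3/44].

[3/44]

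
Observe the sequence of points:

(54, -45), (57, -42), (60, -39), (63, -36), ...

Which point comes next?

(66, -33)

First part — +3 each step: 54, 57, 60, 63 → 66.
Second part goes -45, -42, -39, -36 → -33 (+3 each step).
So the next point is (66, -33).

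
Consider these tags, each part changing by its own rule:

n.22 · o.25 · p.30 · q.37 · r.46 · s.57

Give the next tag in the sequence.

Letter — letters move forward 1 place in the alphabet: n, o, p, q, r, s → t.
Second component: differences are 3, 5, 7, … (increasing by 2 each time); 22, 25, 30, 37, 46, 57 → 70.
Putting it together: t.70.

t.70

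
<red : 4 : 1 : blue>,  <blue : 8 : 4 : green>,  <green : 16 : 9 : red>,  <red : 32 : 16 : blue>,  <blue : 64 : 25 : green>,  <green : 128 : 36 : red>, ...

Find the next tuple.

<red : 256 : 49 : blue>

First colour: red, blue, green, red, blue, green → red (repeats red → blue → green).
Second coordinate: ×2 each step; 4, 8, 16, 32, 64, 128 → 256.
For the third coordinate, perfect squares: 1², 2², 3², …: 1, 4, 9, 16, 25, 36 → 49.
Second colour goes blue, green, red, blue, green, red → blue (repeats blue → green → red).
Combining the parts gives <red : 256 : 49 : blue>.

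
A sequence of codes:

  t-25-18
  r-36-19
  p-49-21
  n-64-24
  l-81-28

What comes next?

Letter: letters move back 2 places in the alphabet; t, r, p, n, l → j.
Second component: perfect squares: 5², 6², 7², …; 25, 36, 49, 64, 81 → 100.
Third component: differences are 1, 2, 3, … (increasing by 1 each time); 18, 19, 21, 24, 28 → 33.
So the next code is j-100-33.

j-100-33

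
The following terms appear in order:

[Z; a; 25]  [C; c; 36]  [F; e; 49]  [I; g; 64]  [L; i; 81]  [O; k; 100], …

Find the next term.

For the first letter, letters move forward 3 places in the alphabet, wrapping Z→A: Z, C, F, I, L, O → R.
Second letter — letters move forward 2 places in the alphabet: a, c, e, g, i, k → m.
Third entry: perfect squares: 5², 6², 7², …, so 25, 36, 49, 64, 81, 100 → 121.
Combining the parts gives [R; m; 121].

[R; m; 121]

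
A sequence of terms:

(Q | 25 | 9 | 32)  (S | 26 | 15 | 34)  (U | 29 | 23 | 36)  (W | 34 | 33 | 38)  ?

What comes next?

Letter goes Q, S, U, W → Y (letters move forward 2 places in the alphabet).
Second slot: 25, 26, 29, 34 → 41 (differences are 1, 3, 5, … (increasing by 2 each time)).
For the third slot, differences are 6, 8, 10, … (increasing by 2 each time): 9, 15, 23, 33 → 45.
For the fourth slot, +2 each step: 32, 34, 36, 38 → 40.
So the next term is (Y | 41 | 45 | 40).

(Y | 41 | 45 | 40)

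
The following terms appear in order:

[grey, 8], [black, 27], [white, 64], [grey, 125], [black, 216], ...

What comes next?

For the shade, repeats grey → black → white: grey, black, white, grey, black → white.
Second part: perfect cubes: 2³, 3³, 4³, …; 8, 27, 64, 125, 216 → 343.
Combining the parts gives [white, 343].

[white, 343]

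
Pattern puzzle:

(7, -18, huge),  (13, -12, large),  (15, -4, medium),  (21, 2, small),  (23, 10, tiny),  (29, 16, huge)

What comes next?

First value: alternating steps +6, +2, +6, +2, …; 7, 13, 15, 21, 23, 29 → 31.
For the second value, alternating steps +6, +8, +6, +8, …: -18, -12, -4, 2, 10, 16 → 24.
For the size, repeats huge → large → medium → small → tiny: huge, large, medium, small, tiny, huge → large.
Putting it together: (31, 24, large).

(31, 24, large)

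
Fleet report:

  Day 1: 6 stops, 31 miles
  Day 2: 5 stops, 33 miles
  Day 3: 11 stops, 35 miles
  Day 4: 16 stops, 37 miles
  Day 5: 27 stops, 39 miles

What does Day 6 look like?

Stops: 6, 5, 11, 16, 27 → 43 (each term is the sum of the two before it).
Miles goes 31, 33, 35, 37, 39 → 41 (+2 each step).
Putting it together: 43 stops, 41 miles.

43 stops, 41 miles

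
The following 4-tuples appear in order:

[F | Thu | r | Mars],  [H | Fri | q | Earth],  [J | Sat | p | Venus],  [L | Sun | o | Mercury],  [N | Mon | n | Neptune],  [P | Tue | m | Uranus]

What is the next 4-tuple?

[R | Wed | l | Saturn]

First letter: letters move forward 2 places in the alphabet, so F, H, J, L, N, P → R.
Day goes Thu, Fri, Sat, Sun, Mon, Tue → Wed (runs through the weekdays Mon→Sun).
Second letter — letters move back 1 place in the alphabet: r, q, p, o, n, m → l.
Planet: Mars, Earth, Venus, Mercury, Neptune, Uranus → Saturn (runs backward through the planets Mercury→Neptune).
Combining the parts gives [R | Wed | l | Saturn].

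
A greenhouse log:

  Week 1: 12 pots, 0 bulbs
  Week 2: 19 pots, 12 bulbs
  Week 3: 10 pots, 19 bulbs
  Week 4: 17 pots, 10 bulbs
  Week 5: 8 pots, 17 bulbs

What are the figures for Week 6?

15 pots, 8 bulbs

For the pots, alternating steps +7, −9, +7, −9, …: 12, 19, 10, 17, 8 → 15.
Bulbs — always the previous value of the pots: 0, 12, 19, 10, 17 → 8.
So the next row is 15 pots, 8 bulbs.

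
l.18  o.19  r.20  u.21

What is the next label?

x.22

Letter: l, o, r, u → x (letters move forward 3 places in the alphabet).
Second component: +1 each step, so 18, 19, 20, 21 → 22.
Combining the parts gives x.22.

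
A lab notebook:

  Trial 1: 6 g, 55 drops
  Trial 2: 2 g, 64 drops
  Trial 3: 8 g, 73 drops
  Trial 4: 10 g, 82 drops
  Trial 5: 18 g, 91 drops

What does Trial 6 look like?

G: each term is the sum of the two before it; 6, 2, 8, 10, 18 → 28.
Drops: 55, 64, 73, 82, 91 → 100 (+9 each step).
So the next record is 28 g, 100 drops.

28 g, 100 drops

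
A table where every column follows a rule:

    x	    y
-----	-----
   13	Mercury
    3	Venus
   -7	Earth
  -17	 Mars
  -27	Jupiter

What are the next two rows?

Column x: −10 each step; 13, 3, -7, -17, -27 → -37 → -47.
Column y: runs through the planets Mercury→Neptune; Mercury, Venus, Earth, Mars, Jupiter → Saturn → Uranus.
Putting the parts together: -37  Saturn and then -47  Uranus.

-37  Saturn; -47  Uranus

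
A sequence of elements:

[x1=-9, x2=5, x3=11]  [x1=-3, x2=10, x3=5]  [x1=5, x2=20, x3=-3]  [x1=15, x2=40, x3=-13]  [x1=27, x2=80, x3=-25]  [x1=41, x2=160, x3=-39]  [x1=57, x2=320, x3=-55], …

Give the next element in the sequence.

[x1=75, x2=640, x3=-73]

X1 goes -9, -3, 5, 15, 27, 41, 57 → 75 (differences are 6, 8, 10, … (increasing by 2 each time)).
X2 goes 5, 10, 20, 40, 80, 160, 320 → 640 (×2 each step).
For the x3, together with the x1 always sums to 2: 11, 5, -3, -13, -25, -39, -55 → -73.
So the next element is [x1=75, x2=640, x3=-73].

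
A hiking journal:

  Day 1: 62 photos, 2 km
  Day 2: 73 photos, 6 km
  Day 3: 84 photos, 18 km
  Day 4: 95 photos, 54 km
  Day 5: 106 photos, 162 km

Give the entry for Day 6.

117 photos, 486 km

Photos goes 62, 73, 84, 95, 106 → 117 (+11 each step).
Km: 2, 6, 18, 54, 162 → 486 (×3 each step).
Putting it together: 117 photos, 486 km.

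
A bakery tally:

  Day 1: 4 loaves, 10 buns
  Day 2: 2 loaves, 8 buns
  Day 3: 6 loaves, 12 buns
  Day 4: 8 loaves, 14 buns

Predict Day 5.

14 loaves, 20 buns

Loaves: each term is the sum of the two before it, so 4, 2, 6, 8 → 14.
Buns: 10, 8, 12, 14 → 20 (always 6 more than the loaves).
So the next record is 14 loaves, 20 buns.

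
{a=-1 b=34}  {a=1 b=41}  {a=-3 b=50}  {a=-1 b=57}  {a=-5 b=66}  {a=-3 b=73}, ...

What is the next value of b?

82

B — alternating steps +7, +9, +7, +9, …: 34, 41, 50, 57, 66, 73 → 82.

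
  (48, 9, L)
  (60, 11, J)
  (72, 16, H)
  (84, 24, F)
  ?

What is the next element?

(96, 35, D)

First component — +12 each step: 48, 60, 72, 84 → 96.
Second component — differences are 2, 5, 8, … (increasing by 3 each time): 9, 11, 16, 24 → 35.
Letter: L, J, H, F → D (letters move back 2 places in the alphabet).
So the next element is (96, 35, D).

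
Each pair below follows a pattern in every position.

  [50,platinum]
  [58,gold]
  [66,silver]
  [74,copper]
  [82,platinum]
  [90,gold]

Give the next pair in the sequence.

For the first entry, +8 each step: 50, 58, 66, 74, 82, 90 → 98.
Metal — repeats platinum → gold → silver → copper: platinum, gold, silver, copper, platinum, gold → silver.
Putting it together: [98,silver].

[98,silver]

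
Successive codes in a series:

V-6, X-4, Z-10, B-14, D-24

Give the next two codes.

F-38, H-62

Letter: V, X, Z, B, D → F → H (letters move forward 2 places in the alphabet, wrapping Z→A).
Second component — each term is the sum of the two before it: 6, 4, 10, 14, 24 → 38 → 62.
Putting the parts together: F-38 and then H-62.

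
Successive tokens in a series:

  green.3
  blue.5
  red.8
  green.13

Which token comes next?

Colour: green, blue, red, green → blue (repeats green → blue → red).
For the second component, each term is the sum of the two before it: 3, 5, 8, 13 → 21.
So the next token is blue.21.

blue.21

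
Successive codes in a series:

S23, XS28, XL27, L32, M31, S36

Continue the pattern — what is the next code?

XS35

For the size, repeats S → XS → XL → L → M: S, XS, XL, L, M, S → XS.
Second component goes 23, 28, 27, 32, 31, 36 → 35 (alternating steps +5, −1, +5, −1, …).
So the next code is XS35.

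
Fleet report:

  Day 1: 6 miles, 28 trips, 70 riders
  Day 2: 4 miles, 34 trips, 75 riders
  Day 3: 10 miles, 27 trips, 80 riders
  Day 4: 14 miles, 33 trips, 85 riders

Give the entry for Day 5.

Miles: 6, 4, 10, 14 → 24 (each term is the sum of the two before it).
Trips: alternating steps +6, −7, +6, −7, …, so 28, 34, 27, 33 → 26.
Riders — +5 each step: 70, 75, 80, 85 → 90.
Putting it together: 24 miles, 26 trips, 90 riders.

24 miles, 26 trips, 90 riders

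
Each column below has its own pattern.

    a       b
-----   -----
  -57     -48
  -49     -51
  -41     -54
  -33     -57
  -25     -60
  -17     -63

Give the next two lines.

-9  -66; -1  -69

Column a: +8 each step, so -57, -49, -41, -33, -25, -17 → -9 → -1.
Column b: −3 each step, so -48, -51, -54, -57, -60, -63 → -66 → -69.
So the next two lines are -9  -66 and -1  -69.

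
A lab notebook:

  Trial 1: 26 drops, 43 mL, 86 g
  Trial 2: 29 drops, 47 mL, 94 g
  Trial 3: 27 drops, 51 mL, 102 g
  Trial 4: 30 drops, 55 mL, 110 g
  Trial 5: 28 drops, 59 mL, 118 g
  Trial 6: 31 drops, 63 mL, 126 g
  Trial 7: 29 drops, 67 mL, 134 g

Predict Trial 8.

For the drops, alternating steps +3, −2, +3, −2, …: 26, 29, 27, 30, 28, 31, 29 → 32.
ML: 43, 47, 51, 55, 59, 63, 67 → 71 (+4 each step).
For the g, always 2 × the mL: 86, 94, 102, 110, 118, 126, 134 → 142.
Putting it together: 32 drops, 71 mL, 142 g.

32 drops, 71 mL, 142 g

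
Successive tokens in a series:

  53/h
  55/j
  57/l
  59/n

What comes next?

61/p

For the first component, +2 each step: 53, 55, 57, 59 → 61.
For the letter, letters move forward 2 places in the alphabet: h, j, l, n → p.
Putting it together: 61/p.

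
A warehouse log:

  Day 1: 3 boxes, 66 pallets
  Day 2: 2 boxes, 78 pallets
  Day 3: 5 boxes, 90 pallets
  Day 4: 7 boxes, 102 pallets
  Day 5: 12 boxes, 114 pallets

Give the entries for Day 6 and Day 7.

19 boxes, 126 pallets; 31 boxes, 138 pallets

Boxes — each term is the sum of the two before it: 3, 2, 5, 7, 12 → 19 → 31.
Pallets goes 66, 78, 90, 102, 114 → 126 → 138 (+12 each step).
So the next two records are 19 boxes, 126 pallets and 31 boxes, 138 pallets.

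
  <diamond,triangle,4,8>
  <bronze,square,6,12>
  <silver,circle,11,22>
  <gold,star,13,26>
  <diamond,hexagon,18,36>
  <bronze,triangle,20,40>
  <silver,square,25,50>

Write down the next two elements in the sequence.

For the rank, repeats diamond → bronze → silver → gold: diamond, bronze, silver, gold, diamond, bronze, silver → gold → diamond.
For the shape, repeats triangle → square → circle → star → hexagon: triangle, square, circle, star, hexagon, triangle, square → circle → star.
Third slot: 4, 6, 11, 13, 18, 20, 25 → 27 → 32 (alternating steps +2, +5, +2, +5, …).
Fourth slot: 8, 12, 22, 26, 36, 40, 50 → 54 → 64 (always 2 × the third slot).
So the next two elements are <gold,circle,27,54> and <diamond,star,32,64>.

<gold,circle,27,54>, <diamond,star,32,64>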